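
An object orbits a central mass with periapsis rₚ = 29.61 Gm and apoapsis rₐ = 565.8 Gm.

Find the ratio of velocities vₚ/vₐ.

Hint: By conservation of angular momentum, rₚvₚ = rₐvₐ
rₚ = 29.61 Gm = 2.961 × 10^10 m
rₐ = 565.8 Gm = 5.658 × 10^11 m
rₚvₚ = rₐvₐ  ⇒  vₚ/vₐ = rₐ/rₚ
vₚ/vₐ = (5.658 × 10^11) / (2.961 × 10^10) = 19.1084

Final answer: vₚ/vₐ = 19.11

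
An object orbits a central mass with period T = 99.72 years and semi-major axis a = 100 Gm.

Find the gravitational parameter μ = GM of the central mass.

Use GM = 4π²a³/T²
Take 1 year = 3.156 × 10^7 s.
T = 99.72 years = 3.14716 × 10^9 s
a = 100 Gm = 1 × 10^11 m
a³ = 1 × 10^33 m³
T² = 9.90464 × 10^18 s²
GM = 4π² × (1 × 10^33) / (9.90464 × 10^18) = 3.98585 × 10^15 m³/s²
GM ≈ 3.986 × 10^15 m³/s²

Final answer: GM = 3.986 × 10^15 m³/s²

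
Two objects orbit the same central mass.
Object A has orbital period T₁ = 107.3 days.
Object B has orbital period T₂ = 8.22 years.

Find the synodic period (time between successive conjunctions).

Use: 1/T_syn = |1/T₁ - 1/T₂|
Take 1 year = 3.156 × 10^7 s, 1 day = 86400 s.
T₁ = 107.3 days = 9.27072 × 10^6 s
T₂ = 8.22 years = 2.59423 × 10^8 s
1/T₁ = 1.07866 × 10^-7 s⁻¹
1/T₂ = 3.85471 × 10^-9 s⁻¹
|1/T₁ − 1/T₂| = 1.04012 × 10^-7 s⁻¹
T_syn = 1 / |1/T₁ − 1/T₂| = 9.6143 × 10^6 s ≈ 111.3 days

Final answer: T_syn = 111.3 days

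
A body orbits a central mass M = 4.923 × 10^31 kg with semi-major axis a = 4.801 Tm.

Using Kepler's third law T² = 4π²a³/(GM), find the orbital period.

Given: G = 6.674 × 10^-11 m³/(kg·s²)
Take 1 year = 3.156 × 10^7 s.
M = 4.923 × 10^31 kg
GM = G × M = 6.674 × 10^-11 × 4.923 × 10^31 = 3.28561 × 10^21 m³/s²
a = 4.801 Tm = 4.801 × 10^12 m
a³ = 1.10661 × 10^38 m³
T = 2π √(a³/GM) = 2π √((1.10661 × 10^38) / (3.28561 × 10^21)) = 2π × 1.83523 × 10^8 s
T = 1.15311 × 10^9 s ≈ 36.54 years

Final answer: 36.54 years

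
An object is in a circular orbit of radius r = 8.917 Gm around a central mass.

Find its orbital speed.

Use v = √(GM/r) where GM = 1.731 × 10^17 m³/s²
r = 8.917 Gm = 8.917 × 10^9 m
GM = 1.731 × 10^17 m³/s²
GM/r = (1.731 × 10^17) / (8.917 × 10^9) = 1.94124 × 10^7 m²/s²
v = √(GM/r) = 4405.95 m/s ≈ 4.406 km/s

Final answer: 4.406 km/s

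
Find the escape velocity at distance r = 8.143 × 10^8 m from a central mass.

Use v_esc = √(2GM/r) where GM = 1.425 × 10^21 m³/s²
r = 8.143 × 10^8 m
GM = 1.425 × 10^21 m³/s²
2GM/r = 2 × (1.425 × 10^21) / (8.143 × 10^8) = 3.49994 × 10^12 m²/s²
v_esc = √(2GM/r) = 1.87081 × 10^6 m/s ≈ 1871 km/s

Final answer: 1871 km/s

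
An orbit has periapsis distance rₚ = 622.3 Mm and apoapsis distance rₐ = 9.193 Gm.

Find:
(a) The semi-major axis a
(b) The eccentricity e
rₚ = 622.3 Mm = 6.223 × 10^8 m
rₐ = 9.193 Gm = 9.193 × 10^9 m
(a) a = (rₚ + rₐ)/2 = 4.90765 × 10^9 m ≈ 4.908 Gm
(b) e = (rₐ − rₚ)/(rₐ + rₚ) = (8.5707 × 10^9) / (9.8153 × 10^9) = 0.873198

Final answer:
(a) a = 4.908 Gm
(b) e = 0.8732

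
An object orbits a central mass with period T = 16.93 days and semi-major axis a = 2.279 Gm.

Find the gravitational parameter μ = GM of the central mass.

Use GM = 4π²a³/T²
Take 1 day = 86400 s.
T = 16.93 days = 1.46275 × 10^6 s
a = 2.279 Gm = 2.279 × 10^9 m
a³ = 1.18368 × 10^28 m³
T² = 2.13964 × 10^12 s²
GM = 4π² × (1.18368 × 10^28) / (2.13964 × 10^12) = 2.18399 × 10^17 m³/s²
GM ≈ 2.184 × 10^17 m³/s²

Final answer: GM = 2.184 × 10^17 m³/s²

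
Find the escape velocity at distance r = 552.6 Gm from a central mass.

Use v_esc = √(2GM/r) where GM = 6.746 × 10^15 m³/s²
r = 552.6 Gm = 5.526 × 10^11 m
GM = 6.746 × 10^15 m³/s²
2GM/r = 2 × (6.746 × 10^15) / (5.526 × 10^11) = 24415.5 m²/s²
v_esc = √(2GM/r) = 156.255 m/s ≈ 156.3 m/s

Final answer: 156.3 m/s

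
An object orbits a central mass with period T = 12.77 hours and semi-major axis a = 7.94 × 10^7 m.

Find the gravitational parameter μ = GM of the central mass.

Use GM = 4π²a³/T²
T = 12.77 hours = 45972 s
a = 7.94 × 10^7 m
a³ = 5.00566 × 10^23 m³
T² = 2.11342 × 10^9 s²
GM = 4π² × (5.00566 × 10^23) / (2.11342 × 10^9) = 9.35049 × 10^15 m³/s²
GM ≈ 9.35 × 10^15 m³/s²

Final answer: GM = 9.35 × 10^15 m³/s²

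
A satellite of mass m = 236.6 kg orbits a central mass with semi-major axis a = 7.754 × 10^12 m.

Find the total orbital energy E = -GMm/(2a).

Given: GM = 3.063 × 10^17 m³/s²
a = 7.754 × 10^12 m
GM = 3.063 × 10^17 m³/s²
2a = 1.5508 × 10^13 m
GMm = 3.063 × 10^17 × 236.6 = 7.24706 × 10^19 m³·kg/s²
E = −GMm/(2a) = -4.67311 × 10^6 J ≈ -4.673 MJ

Final answer: -4.673 MJ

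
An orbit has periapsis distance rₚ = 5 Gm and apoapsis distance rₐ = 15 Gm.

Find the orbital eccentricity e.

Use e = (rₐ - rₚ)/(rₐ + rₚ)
rₚ = 5 Gm = 5 × 10^9 m
rₐ = 15 Gm = 1.5 × 10^10 m
rₐ − rₚ = 1 × 10^10 m
rₐ + rₚ = 2 × 10^10 m
e = (rₐ − rₚ)/(rₐ + rₚ) = 0.5

Final answer: e = 0.5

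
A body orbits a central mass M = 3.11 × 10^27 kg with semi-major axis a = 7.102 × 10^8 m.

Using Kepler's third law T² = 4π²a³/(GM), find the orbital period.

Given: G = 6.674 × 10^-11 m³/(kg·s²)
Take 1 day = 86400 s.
M = 3.11 × 10^27 kg
GM = G × M = 6.674 × 10^-11 × 3.11 × 10^27 = 2.07561 × 10^17 m³/s²
a = 7.102 × 10^8 m
a³ = 3.58214 × 10^26 m³
T = 2π √(a³/GM) = 2π √((3.58214 × 10^26) / (2.07561 × 10^17)) = 2π × 41543 s
T = 261022 s ≈ 3.021 days

Final answer: 3.021 days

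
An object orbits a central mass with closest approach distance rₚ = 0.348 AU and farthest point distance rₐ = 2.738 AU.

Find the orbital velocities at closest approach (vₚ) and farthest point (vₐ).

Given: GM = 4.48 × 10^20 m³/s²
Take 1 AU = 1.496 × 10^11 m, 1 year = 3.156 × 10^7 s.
rₚ = 0.348 AU = 5.20608 × 10^10 m
rₐ = 2.738 AU = 4.09605 × 10^11 m
GM = 4.48 × 10^20 m³/s²
a = (rₚ + rₐ)/2 = 2.30833 × 10^11 m
Vis-viva: v² = GM (2/r − 1/a)
vₚ² = 4.48 × 10^20 × (3.84166 × 10^-11 − 4.33214 × 10^-12) = 1.52698 × 10^10 m²/s²
vₚ = 123571 m/s ≈ 26.07 AU/year
vₐ² = 4.48 × 10^20 × (4.88276 × 10^-12 − 4.33214 × 10^-12) = 2.46676 × 10^8 m²/s²
vₐ = 15705.9 m/s ≈ 3.313 AU/year

Final answer: vₚ = 26.07 AU/year, vₐ = 3.313 AU/year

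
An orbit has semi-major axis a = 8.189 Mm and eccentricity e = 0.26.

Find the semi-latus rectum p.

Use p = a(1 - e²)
a = 8.189 Mm = 8.189 × 10^6 m
e = 0.26,  e² = 0.0676,  1 − e² = 0.9324
p = a(1 − e²) = 8.189 × 10^6 m × 0.9324 = 7.63542 × 10^6 m ≈ 7.635 Mm

Final answer: p = 7.635 Mm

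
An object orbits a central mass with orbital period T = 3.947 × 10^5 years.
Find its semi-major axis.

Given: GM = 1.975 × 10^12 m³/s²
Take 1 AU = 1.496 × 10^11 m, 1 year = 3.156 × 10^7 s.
T = 3.947 × 10^5 years = 1.24567 × 10^13 s
GM = 1.975 × 10^12 m³/s²
Kepler's third law: a³ = GM T² / (4π²)
T² = 1.5517 × 10^26 s²
a³ = (1.975 × 10^12) × (1.5517 × 10^26) / (4π²) = 7.76275 × 10^36 m³
a = (a³)^(1/3) = 1.98003 × 10^12 m ≈ 13.24 AU

Final answer: 13.24 AU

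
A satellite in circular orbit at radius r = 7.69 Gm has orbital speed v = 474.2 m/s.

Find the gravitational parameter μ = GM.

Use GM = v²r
r = 7.69 Gm = 7.69 × 10^9 m
v = 474.2 m/s
v² = 224866 m²/s²
GM = v²r = 224866 × 7.69 × 10^9 = 1.72922 × 10^15 m³/s²
GM ≈ 1.729 × 10^15 m³/s²

Final answer: GM = 1.729 × 10^15 m³/s²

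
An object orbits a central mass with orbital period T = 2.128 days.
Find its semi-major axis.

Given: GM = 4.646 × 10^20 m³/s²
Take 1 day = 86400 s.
T = 2.128 days = 183859 s
GM = 4.646 × 10^20 m³/s²
Kepler's third law: a³ = GM T² / (4π²)
T² = 3.38042 × 10^10 s²
a³ = (4.646 × 10^20) × (3.38042 × 10^10) / (4π²) = 3.97823 × 10^29 m³
a = (a³)^(1/3) = 7.35467 × 10^9 m ≈ 7.355 Gm

Final answer: 7.355 Gm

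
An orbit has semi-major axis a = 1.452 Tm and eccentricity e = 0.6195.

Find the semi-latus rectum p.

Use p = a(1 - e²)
a = 1.452 Tm = 1.452 × 10^12 m
e = 0.6195,  e² = 0.38378,  1 − e² = 0.61622
p = a(1 − e²) = 1.452 × 10^12 m × 0.61622 = 8.94751 × 10^11 m ≈ 894.8 Gm

Final answer: p = 894.8 Gm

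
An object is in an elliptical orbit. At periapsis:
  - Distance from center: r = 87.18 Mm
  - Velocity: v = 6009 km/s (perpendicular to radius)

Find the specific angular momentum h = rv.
r = 87.18 Mm = 8.718 × 10^7 m
v = 6009 km/s = 6.009 × 10^6 m/s
h = rv = 8.718 × 10^7 × 6.009 × 10^6 = 5.23865 × 10^14 m²/s ≈ 5.239 × 10^14 m²/s

Final answer: h = 5.239 × 10^14 m²/s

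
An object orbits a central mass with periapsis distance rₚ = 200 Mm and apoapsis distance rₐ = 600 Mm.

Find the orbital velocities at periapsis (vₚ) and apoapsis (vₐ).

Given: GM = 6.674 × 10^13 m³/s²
rₚ = 200 Mm = 2 × 10^8 m
rₐ = 600 Mm = 6 × 10^8 m
GM = 6.674 × 10^13 m³/s²
a = (rₚ + rₐ)/2 = 4 × 10^8 m
Vis-viva: v² = GM (2/r − 1/a)
vₚ² = 6.674 × 10^13 × (1 × 10^-8 − 2.5 × 10^-9) = 500550 m²/s²
vₚ = 707.496 m/s ≈ 707.5 m/s
vₐ² = 6.674 × 10^13 × (3.33333 × 10^-9 − 2.5 × 10^-9) = 55616.7 m²/s²
vₐ = 235.832 m/s ≈ 235.8 m/s

Final answer: vₚ = 707.5 m/s, vₐ = 235.8 m/s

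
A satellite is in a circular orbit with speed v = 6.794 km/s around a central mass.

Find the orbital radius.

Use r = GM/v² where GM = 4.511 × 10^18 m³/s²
v = 6.794 km/s = 6794 m/s
GM = 4.511 × 10^18 m³/s²
v² = 4.61584 × 10^7 m²/s²
r = GM/v² = (4.511 × 10^18) / (4.61584 × 10^7) = 9.77286 × 10^10 m ≈ 97.73 Gm

Final answer: 97.73 Gm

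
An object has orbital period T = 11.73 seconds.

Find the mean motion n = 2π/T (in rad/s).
T = 11.73 seconds
n = 2π / 11.73 s = 0.535651 rad/s ≈ 0.5357 rad/s

Final answer: n = 0.5357 rad/s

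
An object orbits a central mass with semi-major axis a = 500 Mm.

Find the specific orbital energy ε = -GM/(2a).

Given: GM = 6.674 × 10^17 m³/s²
a = 500 Mm = 5 × 10^8 m
GM = 6.674 × 10^17 m³/s²
2a = 1 × 10^9 m
ε = −GM/(2a) = -6.674 × 10^8 J/kg ≈ -667.4 MJ/kg

Final answer: -667.4 MJ/kg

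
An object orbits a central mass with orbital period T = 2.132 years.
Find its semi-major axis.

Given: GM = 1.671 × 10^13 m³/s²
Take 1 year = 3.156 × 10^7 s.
T = 2.132 years = 6.72859 × 10^7 s
GM = 1.671 × 10^13 m³/s²
Kepler's third law: a³ = GM T² / (4π²)
T² = 4.5274 × 10^15 s²
a³ = (1.671 × 10^13) × (4.5274 × 10^15) / (4π²) = 1.91631 × 10^27 m³
a = (a³)^(1/3) = 1.2421 × 10^9 m ≈ 1.242 Gm

Final answer: 1.242 Gm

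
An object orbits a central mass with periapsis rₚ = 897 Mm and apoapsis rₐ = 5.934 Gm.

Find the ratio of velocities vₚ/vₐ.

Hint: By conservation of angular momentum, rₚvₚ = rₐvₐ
rₚ = 897 Mm = 8.97 × 10^8 m
rₐ = 5.934 Gm = 5.934 × 10^9 m
rₚvₚ = rₐvₐ  ⇒  vₚ/vₐ = rₐ/rₚ
vₚ/vₐ = (5.934 × 10^9) / (8.97 × 10^8) = 6.61538

Final answer: vₚ/vₐ = 6.615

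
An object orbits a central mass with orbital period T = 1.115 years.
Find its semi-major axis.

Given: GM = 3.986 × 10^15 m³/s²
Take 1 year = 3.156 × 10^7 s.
T = 1.115 years = 3.51894 × 10^7 s
GM = 3.986 × 10^15 m³/s²
Kepler's third law: a³ = GM T² / (4π²)
T² = 1.23829 × 10^15 s²
a³ = (3.986 × 10^15) × (1.23829 × 10^15) / (4π²) = 1.25026 × 10^29 m³
a = (a³)^(1/3) = 5.00035 × 10^9 m ≈ 5 Gm

Final answer: 5 Gm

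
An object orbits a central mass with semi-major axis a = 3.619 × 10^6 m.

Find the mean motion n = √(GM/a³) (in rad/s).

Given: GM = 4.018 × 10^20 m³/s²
a = 3.619 × 10^6 m
GM = 4.018 × 10^20 m³/s²
a³ = 4.73986 × 10^19 m³
GM/a³ = (4.018 × 10^20) / (4.73986 × 10^19) = 8.47704 s⁻²
n = √(GM/a³) = 2.91154 rad/s ≈ 2.912 rad/s

Final answer: n = 2.912 rad/s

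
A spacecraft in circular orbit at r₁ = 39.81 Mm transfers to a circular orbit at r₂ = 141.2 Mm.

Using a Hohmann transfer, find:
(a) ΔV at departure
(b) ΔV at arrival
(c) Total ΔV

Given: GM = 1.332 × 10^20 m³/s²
r₁ = 39.81 Mm = 3.981 × 10^7 m
r₂ = 141.2 Mm = 1.412 × 10^8 m
GM = 1.332 × 10^20 m³/s²
Transfer ellipse: a_t = (r₁ + r₂)/2 = 9.0505 × 10^7 m
Circular speed at r₁: v₁ = √(GM/r₁) = 1.82918 × 10^6 m/s
Transfer speed at r₁ (periapsis): v₁ₜ = √(GM(2/r₁ − 1/a_t)) = 2.28474 × 10^6 m/s
(a) ΔV₁ = v₁ₜ − v₁ = 455563 m/s ≈ 455.6 km/s
Circular speed at r₂: v₂ = √(GM/r₂) = 971258 m/s
Transfer speed at r₂ (apoapsis): v₂ₜ = √(GM(2/r₂ − 1/a_t)) = 644161 m/s
(b) ΔV₂ = v₂ − v₂ₜ = 327097 m/s ≈ 327.1 km/s
(c) ΔV_total = ΔV₁ + ΔV₂ = 782660 m/s ≈ 782.7 km/s

Final answer:
(a) ΔV₁ = 455.6 km/s
(b) ΔV₂ = 327.1 km/s
(c) ΔV_total = 782.7 km/s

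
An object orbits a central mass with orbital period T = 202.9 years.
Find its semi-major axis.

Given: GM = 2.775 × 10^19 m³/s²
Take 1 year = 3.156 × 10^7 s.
T = 202.9 years = 6.40352 × 10^9 s
GM = 2.775 × 10^19 m³/s²
Kepler's third law: a³ = GM T² / (4π²)
T² = 4.10051 × 10^19 s²
a³ = (2.775 × 10^19) × (4.10051 × 10^19) / (4π²) = 2.88231 × 10^37 m³
a = (a³)^(1/3) = 3.06606 × 10^12 m ≈ 3.066 × 10^12 m

Final answer: 3.066 × 10^12 m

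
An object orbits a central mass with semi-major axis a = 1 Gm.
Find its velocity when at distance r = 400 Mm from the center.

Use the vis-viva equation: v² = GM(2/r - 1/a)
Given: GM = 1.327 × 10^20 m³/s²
a = 1 Gm = 1 × 10^9 m
r = 400 Mm = 4 × 10^8 m
GM = 1.327 × 10^20 m³/s²
2/r − 1/a = 5 × 10^-9 − 1 × 10^-9 = 4 × 10^-9 m⁻¹
v² = GM (2/r − 1/a) = 5.308 × 10^11 m²/s²
v = 728560 m/s ≈ 728.6 km/s

Final answer: 728.6 km/s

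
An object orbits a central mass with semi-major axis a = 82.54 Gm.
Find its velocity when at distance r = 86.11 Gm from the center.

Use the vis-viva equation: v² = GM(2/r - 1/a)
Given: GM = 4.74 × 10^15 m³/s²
a = 82.54 Gm = 8.254 × 10^10 m
r = 86.11 Gm = 8.611 × 10^10 m
GM = 4.74 × 10^15 m³/s²
2/r − 1/a = 2.32261 × 10^-11 − 1.21153 × 10^-11 = 1.11108 × 10^-11 m⁻¹
v² = GM (2/r − 1/a) = 52665 m²/s²
v = 229.489 m/s ≈ 229.5 m/s

Final answer: 229.5 m/s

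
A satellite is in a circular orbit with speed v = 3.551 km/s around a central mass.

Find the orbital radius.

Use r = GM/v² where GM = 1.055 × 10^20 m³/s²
v = 3.551 km/s = 3551 m/s
GM = 1.055 × 10^20 m³/s²
v² = 1.26096 × 10^7 m²/s²
r = GM/v² = (1.055 × 10^20) / (1.26096 × 10^7) = 8.36664 × 10^12 m ≈ 8.367 Tm

Final answer: 8.367 Tm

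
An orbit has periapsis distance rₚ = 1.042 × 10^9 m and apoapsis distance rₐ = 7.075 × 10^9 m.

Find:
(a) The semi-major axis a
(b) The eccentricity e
rₚ = 1.042 × 10^9 m
rₐ = 7.075 × 10^9 m
(a) a = (rₚ + rₐ)/2 = 4.0585 × 10^9 m ≈ 4.059 × 10^9 m
(b) e = (rₐ − rₚ)/(rₐ + rₚ) = (6.033 × 10^9) / (8.117 × 10^9) = 0.743255

Final answer:
(a) a = 4.059 × 10^9 m
(b) e = 0.7433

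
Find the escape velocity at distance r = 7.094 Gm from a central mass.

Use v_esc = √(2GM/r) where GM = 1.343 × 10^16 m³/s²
r = 7.094 Gm = 7.094 × 10^9 m
GM = 1.343 × 10^16 m³/s²
2GM/r = 2 × (1.343 × 10^16) / (7.094 × 10^9) = 3.7863 × 10^6 m²/s²
v_esc = √(2GM/r) = 1945.84 m/s ≈ 1.946 km/s

Final answer: 1.946 km/s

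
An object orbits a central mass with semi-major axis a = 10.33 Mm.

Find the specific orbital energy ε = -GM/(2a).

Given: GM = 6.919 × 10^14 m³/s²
a = 10.33 Mm = 1.033 × 10^7 m
GM = 6.919 × 10^14 m³/s²
2a = 2.066 × 10^7 m
ε = −GM/(2a) = -3.34898 × 10^7 J/kg ≈ -33.49 MJ/kg

Final answer: -33.49 MJ/kg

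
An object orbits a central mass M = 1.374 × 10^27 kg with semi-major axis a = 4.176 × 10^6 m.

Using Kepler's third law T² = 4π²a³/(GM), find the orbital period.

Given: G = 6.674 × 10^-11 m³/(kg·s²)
M = 1.374 × 10^27 kg
GM = G × M = 6.674 × 10^-11 × 1.374 × 10^27 = 9.17008 × 10^16 m³/s²
a = 4.176 × 10^6 m
a³ = 7.28252 × 10^19 m³
T = 2π √(a³/GM) = 2π √((7.28252 × 10^19) / (9.17008 × 10^16)) = 2π × 28.1809 s
T = 177.066 s ≈ 2.951 minutes

Final answer: 2.951 minutes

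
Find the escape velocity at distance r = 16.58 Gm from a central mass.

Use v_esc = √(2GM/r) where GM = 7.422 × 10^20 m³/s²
r = 16.58 Gm = 1.658 × 10^10 m
GM = 7.422 × 10^20 m³/s²
2GM/r = 2 × (7.422 × 10^20) / (1.658 × 10^10) = 8.95296 × 10^10 m²/s²
v_esc = √(2GM/r) = 299215 m/s ≈ 299.2 km/s

Final answer: 299.2 km/s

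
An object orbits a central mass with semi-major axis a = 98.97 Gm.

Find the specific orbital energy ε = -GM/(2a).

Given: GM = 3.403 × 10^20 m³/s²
a = 98.97 Gm = 9.897 × 10^10 m
GM = 3.403 × 10^20 m³/s²
2a = 1.9794 × 10^11 m
ε = −GM/(2a) = -1.71921 × 10^9 J/kg ≈ -1.719 GJ/kg

Final answer: -1.719 GJ/kg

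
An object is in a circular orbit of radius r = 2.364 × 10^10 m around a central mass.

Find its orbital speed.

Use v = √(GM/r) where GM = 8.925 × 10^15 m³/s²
r = 2.364 × 10^10 m
GM = 8.925 × 10^15 m³/s²
GM/r = (8.925 × 10^15) / (2.364 × 10^10) = 377538 m²/s²
v = √(GM/r) = 614.441 m/s ≈ 614.4 m/s

Final answer: 614.4 m/s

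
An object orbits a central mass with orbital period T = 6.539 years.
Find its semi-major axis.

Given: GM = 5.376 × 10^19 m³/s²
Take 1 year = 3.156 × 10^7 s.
T = 6.539 years = 2.06371 × 10^8 s
GM = 5.376 × 10^19 m³/s²
Kepler's third law: a³ = GM T² / (4π²)
T² = 4.25889 × 10^16 s²
a³ = (5.376 × 10^19) × (4.25889 × 10^16) / (4π²) = 5.79958 × 10^34 m³
a = (a³)^(1/3) = 3.87078 × 10^11 m ≈ 387.1 Gm

Final answer: 387.1 Gm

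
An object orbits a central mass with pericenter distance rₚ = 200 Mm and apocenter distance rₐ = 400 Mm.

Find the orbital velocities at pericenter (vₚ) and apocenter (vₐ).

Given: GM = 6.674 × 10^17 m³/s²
rₚ = 200 Mm = 2 × 10^8 m
rₐ = 400 Mm = 4 × 10^8 m
GM = 6.674 × 10^17 m³/s²
a = (rₚ + rₐ)/2 = 3 × 10^8 m
Vis-viva: v² = GM (2/r − 1/a)
vₚ² = 6.674 × 10^17 × (1 × 10^-8 − 3.33333 × 10^-9) = 4.44933 × 10^9 m²/s²
vₚ = 66703.3 m/s ≈ 66.7 km/s
vₐ² = 6.674 × 10^17 × (5 × 10^-9 − 3.33333 × 10^-9) = 1.11233 × 10^9 m²/s²
vₐ = 33351.7 m/s ≈ 33.35 km/s

Final answer: vₚ = 66.7 km/s, vₐ = 33.35 km/s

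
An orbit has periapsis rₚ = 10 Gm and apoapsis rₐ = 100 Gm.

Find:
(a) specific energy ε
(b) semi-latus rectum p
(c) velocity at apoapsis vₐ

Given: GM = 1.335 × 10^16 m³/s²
rₚ = 10 Gm = 1 × 10^10 m
rₐ = 100 Gm = 1 × 10^11 m
GM = 1.335 × 10^16 m³/s²
a = (rₚ + rₐ)/2 = 5.5 × 10^10 m
e = (rₐ − rₚ)/(rₐ + rₚ) = (9 × 10^10) / (1.1 × 10^11) = 0.818182
(a) 2a = 1.1 × 10^11 m;  ε = −GM/(2a) = -121364 J/kg ≈ -121.4 kJ/kg
(b) 1 − e² = 0.330579;  p = a(1 − e²) = 5.5 × 10^10 × 0.330579 = 1.81818 × 10^10 m ≈ 18.18 Gm
(c) vₐ² = GM (2/rₐ − 1/a) = 1.335 × 10^16 × (2 × 10^-11 − 1.81818 × 10^-11) = 24272.7 m²/s²;  vₐ = 155.797 m/s ≈ 155.8 m/s

Final answer:
(a) specific energy ε = -121.4 kJ/kg
(b) semi-latus rectum p = 18.18 Gm
(c) velocity at apoapsis vₐ = 155.8 m/s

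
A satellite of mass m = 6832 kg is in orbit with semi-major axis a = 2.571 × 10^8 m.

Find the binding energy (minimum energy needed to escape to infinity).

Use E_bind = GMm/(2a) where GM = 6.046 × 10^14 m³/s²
a = 2.571 × 10^8 m
GM = 6.046 × 10^14 m³/s²
m = 6832 kg
GMm = 6.046 × 10^14 × 6832 = 4.13063 × 10^18 m³·kg/s²
2a = 5.142 × 10^8 m
E_bind = GMm/(2a) = 8.03311 × 10^9 J ≈ 8.033 GJ

Final answer: 8.033 GJ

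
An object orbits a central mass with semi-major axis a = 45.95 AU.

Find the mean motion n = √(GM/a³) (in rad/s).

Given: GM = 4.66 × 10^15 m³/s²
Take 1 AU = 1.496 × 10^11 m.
a = 45.95 AU = 6.87412 × 10^12 m
GM = 4.66 × 10^15 m³/s²
a³ = 3.24826 × 10^38 m³
GM/a³ = (4.66 × 10^15) / (3.24826 × 10^38) = 1.43461 × 10^-23 s⁻²
n = √(GM/a³) = 3.78763 × 10^-12 rad/s ≈ 3.788 × 10^-12 rad/s

Final answer: n = 3.788 × 10^-12 rad/s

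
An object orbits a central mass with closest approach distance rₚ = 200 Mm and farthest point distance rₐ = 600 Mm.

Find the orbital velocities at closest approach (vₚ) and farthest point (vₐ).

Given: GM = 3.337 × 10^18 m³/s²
rₚ = 200 Mm = 2 × 10^8 m
rₐ = 600 Mm = 6 × 10^8 m
GM = 3.337 × 10^18 m³/s²
a = (rₚ + rₐ)/2 = 4 × 10^8 m
Vis-viva: v² = GM (2/r − 1/a)
vₚ² = 3.337 × 10^18 × (1 × 10^-8 − 2.5 × 10^-9) = 2.50275 × 10^10 m²/s²
vₚ = 158201 m/s ≈ 158.2 km/s
vₐ² = 3.337 × 10^18 × (3.33333 × 10^-9 − 2.5 × 10^-9) = 2.78083 × 10^9 m²/s²
vₐ = 52733.6 m/s ≈ 52.73 km/s

Final answer: vₚ = 158.2 km/s, vₐ = 52.73 km/s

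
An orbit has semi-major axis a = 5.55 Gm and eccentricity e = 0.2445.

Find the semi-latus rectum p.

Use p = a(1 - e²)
a = 5.55 Gm = 5.55 × 10^9 m
e = 0.2445,  e² = 0.0597803,  1 − e² = 0.94022
p = a(1 − e²) = 5.55 × 10^9 m × 0.94022 = 5.21822 × 10^9 m ≈ 5.218 Gm

Final answer: p = 5.218 Gm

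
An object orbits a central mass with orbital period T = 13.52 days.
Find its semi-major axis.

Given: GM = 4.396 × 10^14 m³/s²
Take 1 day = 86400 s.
T = 13.52 days = 1.16813 × 10^6 s
GM = 4.396 × 10^14 m³/s²
Kepler's third law: a³ = GM T² / (4π²)
T² = 1.36452 × 10^12 s²
a³ = (4.396 × 10^14) × (1.36452 × 10^12) / (4π²) = 1.51942 × 10^25 m³
a = (a³)^(1/3) = 2.47681 × 10^8 m ≈ 247.7 Mm

Final answer: 247.7 Mm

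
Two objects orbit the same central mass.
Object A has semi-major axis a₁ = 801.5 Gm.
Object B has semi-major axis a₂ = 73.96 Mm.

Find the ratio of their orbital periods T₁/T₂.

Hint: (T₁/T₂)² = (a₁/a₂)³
a₁ = 801.5 Gm = 8.015 × 10^11 m
a₂ = 73.96 Mm = 7.396 × 10^7 m
a₁/a₂ = 10836.9
T₁/T₂ = (a₁/a₂)^(3/2) = (10836.9)^1.5 = 1.12813 × 10^6

Final answer: T₁/T₂ = 1.128 × 10^6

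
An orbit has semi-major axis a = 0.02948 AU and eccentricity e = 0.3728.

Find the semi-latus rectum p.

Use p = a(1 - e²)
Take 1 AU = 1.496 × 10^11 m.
a = 0.02948 AU = 4.41021 × 10^9 m
e = 0.3728,  e² = 0.13898,  1 − e² = 0.86102
p = a(1 − e²) = 4.41021 × 10^9 m × 0.86102 = 3.79728 × 10^9 m ≈ 0.02538 AU

Final answer: p = 0.02538 AU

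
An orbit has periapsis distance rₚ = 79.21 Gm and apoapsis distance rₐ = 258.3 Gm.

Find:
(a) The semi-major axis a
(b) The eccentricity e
rₚ = 79.21 Gm = 7.921 × 10^10 m
rₐ = 258.3 Gm = 2.583 × 10^11 m
(a) a = (rₚ + rₐ)/2 = 1.68755 × 10^11 m ≈ 168.8 Gm
(b) e = (rₐ − rₚ)/(rₐ + rₚ) = (1.7909 × 10^11) / (3.3751 × 10^11) = 0.530621

Final answer:
(a) a = 168.8 Gm
(b) e = 0.5306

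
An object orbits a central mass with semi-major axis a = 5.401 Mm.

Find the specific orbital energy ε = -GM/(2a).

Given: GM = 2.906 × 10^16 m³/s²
a = 5.401 Mm = 5.401 × 10^6 m
GM = 2.906 × 10^16 m³/s²
2a = 1.0802 × 10^7 m
ε = −GM/(2a) = -2.69024 × 10^9 J/kg ≈ -2.69 GJ/kg

Final answer: -2.69 GJ/kg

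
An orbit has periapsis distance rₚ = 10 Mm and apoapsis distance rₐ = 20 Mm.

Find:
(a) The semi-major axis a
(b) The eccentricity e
rₚ = 10 Mm = 1 × 10^7 m
rₐ = 20 Mm = 2 × 10^7 m
(a) a = (rₚ + rₐ)/2 = 1.5 × 10^7 m ≈ 15 Mm
(b) e = (rₐ − rₚ)/(rₐ + rₚ) = (1 × 10^7) / (3 × 10^7) = 0.333333

Final answer:
(a) a = 15 Mm
(b) e = 0.3333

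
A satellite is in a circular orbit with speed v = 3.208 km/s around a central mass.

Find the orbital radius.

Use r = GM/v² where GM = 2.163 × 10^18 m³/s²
v = 3.208 km/s = 3208 m/s
GM = 2.163 × 10^18 m³/s²
v² = 1.02913 × 10^7 m²/s²
r = GM/v² = (2.163 × 10^18) / (1.02913 × 10^7) = 2.10178 × 10^11 m ≈ 210.2 Gm

Final answer: 210.2 Gm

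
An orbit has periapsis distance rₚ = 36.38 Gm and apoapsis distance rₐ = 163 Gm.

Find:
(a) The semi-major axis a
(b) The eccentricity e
rₚ = 36.38 Gm = 3.638 × 10^10 m
rₐ = 163 Gm = 1.63 × 10^11 m
(a) a = (rₚ + rₐ)/2 = 9.969 × 10^10 m ≈ 99.69 Gm
(b) e = (rₐ − rₚ)/(rₐ + rₚ) = (1.2662 × 10^11) / (1.9938 × 10^11) = 0.635069

Final answer:
(a) a = 99.69 Gm
(b) e = 0.6351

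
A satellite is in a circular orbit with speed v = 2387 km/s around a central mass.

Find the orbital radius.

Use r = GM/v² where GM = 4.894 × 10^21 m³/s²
v = 2387 km/s = 2.387 × 10^6 m/s
GM = 4.894 × 10^21 m³/s²
v² = 5.69777 × 10^12 m²/s²
r = GM/v² = (4.894 × 10^21) / (5.69777 × 10^12) = 8.58933 × 10^8 m ≈ 858.9 Mm

Final answer: 858.9 Mm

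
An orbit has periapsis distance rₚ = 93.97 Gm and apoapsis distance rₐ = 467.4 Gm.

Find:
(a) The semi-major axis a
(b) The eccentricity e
rₚ = 93.97 Gm = 9.397 × 10^10 m
rₐ = 467.4 Gm = 4.674 × 10^11 m
(a) a = (rₚ + rₐ)/2 = 2.80685 × 10^11 m ≈ 280.7 Gm
(b) e = (rₐ − rₚ)/(rₐ + rₚ) = (3.7343 × 10^11) / (5.6137 × 10^11) = 0.665212

Final answer:
(a) a = 280.7 Gm
(b) e = 0.6652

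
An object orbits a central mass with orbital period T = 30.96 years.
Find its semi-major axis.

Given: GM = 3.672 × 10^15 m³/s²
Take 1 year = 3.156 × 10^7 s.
T = 30.96 years = 9.77098 × 10^8 s
GM = 3.672 × 10^15 m³/s²
Kepler's third law: a³ = GM T² / (4π²)
T² = 9.5472 × 10^17 s²
a³ = (3.672 × 10^15) × (9.5472 × 10^17) / (4π²) = 8.88012 × 10^31 m³
a = (a³)^(1/3) = 4.46142 × 10^10 m ≈ 44.61 Gm

Final answer: 44.61 Gm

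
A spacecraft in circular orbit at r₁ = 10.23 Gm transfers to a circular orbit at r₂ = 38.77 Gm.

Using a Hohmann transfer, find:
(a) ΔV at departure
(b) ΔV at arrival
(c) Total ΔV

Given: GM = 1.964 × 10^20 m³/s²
r₁ = 10.23 Gm = 1.023 × 10^10 m
r₂ = 38.77 Gm = 3.877 × 10^10 m
GM = 1.964 × 10^20 m³/s²
Transfer ellipse: a_t = (r₁ + r₂)/2 = 2.45 × 10^10 m
Circular speed at r₁: v₁ = √(GM/r₁) = 138558 m/s
Transfer speed at r₁ (periapsis): v₁ₜ = √(GM(2/r₁ − 1/a_t)) = 174300 m/s
(a) ΔV₁ = v₁ₜ − v₁ = 35741.7 m/s ≈ 35.74 km/s
Circular speed at r₂: v₂ = √(GM/r₂) = 71174.2 m/s
Transfer speed at r₂ (apoapsis): v₂ₜ = √(GM(2/r₂ − 1/a_t)) = 45991.5 m/s
(b) ΔV₂ = v₂ − v₂ₜ = 25182.7 m/s ≈ 25.18 km/s
(c) ΔV_total = ΔV₁ + ΔV₂ = 60924.5 m/s ≈ 60.92 km/s

Final answer:
(a) ΔV₁ = 35.74 km/s
(b) ΔV₂ = 25.18 km/s
(c) ΔV_total = 60.92 km/s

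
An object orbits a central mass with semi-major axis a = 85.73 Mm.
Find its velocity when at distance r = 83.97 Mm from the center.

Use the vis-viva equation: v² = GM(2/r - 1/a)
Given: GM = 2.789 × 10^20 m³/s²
a = 85.73 Mm = 8.573 × 10^7 m
r = 83.97 Mm = 8.397 × 10^7 m
GM = 2.789 × 10^20 m³/s²
2/r − 1/a = 2.3818 × 10^-8 − 1.16645 × 10^-8 = 1.21535 × 10^-8 m⁻¹
v² = GM (2/r − 1/a) = 3.38961 × 10^12 m²/s²
v = 1.84109 × 10^6 m/s ≈ 1841 km/s

Final answer: 1841 km/s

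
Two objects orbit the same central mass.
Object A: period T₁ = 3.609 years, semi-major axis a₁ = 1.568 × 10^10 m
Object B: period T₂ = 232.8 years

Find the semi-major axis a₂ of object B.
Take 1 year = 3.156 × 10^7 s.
T₁ = 3.609 years = 1.139 × 10^8 s
T₂ = 232.8 years = 7.34717 × 10^9 s
a₁ = 1.568 × 10^10 m
Kepler's third law: (T₂/T₁)² = (a₂/a₁)³  ⇒  a₂ = a₁ (T₂/T₁)^(2/3)
T₂/T₁ = 64.5054
(T₂/T₁)^(2/3) = 16.0841
a₂ = 1.568 × 10^10 m × 16.0841 = 2.52199 × 10^11 m ≈ 2.522 × 10^11 m

Final answer: a₂ = 2.522 × 10^11 m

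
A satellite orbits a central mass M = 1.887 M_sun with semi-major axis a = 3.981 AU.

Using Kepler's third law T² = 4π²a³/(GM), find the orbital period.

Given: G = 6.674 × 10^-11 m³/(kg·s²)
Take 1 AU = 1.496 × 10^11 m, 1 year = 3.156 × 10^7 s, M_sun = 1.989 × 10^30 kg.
M = 1.887 M_sun = 3.75324 × 10^30 kg
GM = G × M = 6.674 × 10^-11 × 3.75324 × 10^30 = 2.50491 × 10^20 m³/s²
a = 3.981 AU = 5.95558 × 10^11 m
a³ = 2.11238 × 10^35 m³
T = 2π √(a³/GM) = 2π √((2.11238 × 10^35) / (2.50491 × 10^20)) = 2π × 2.90395 × 10^7 s
T = 1.82461 × 10^8 s ≈ 5.781 years

Final answer: 5.781 years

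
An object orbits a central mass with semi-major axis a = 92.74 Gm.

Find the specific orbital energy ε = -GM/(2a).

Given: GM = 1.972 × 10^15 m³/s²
a = 92.74 Gm = 9.274 × 10^10 m
GM = 1.972 × 10^15 m³/s²
2a = 1.8548 × 10^11 m
ε = −GM/(2a) = -10631.9 J/kg ≈ -10.63 kJ/kg

Final answer: -10.63 kJ/kg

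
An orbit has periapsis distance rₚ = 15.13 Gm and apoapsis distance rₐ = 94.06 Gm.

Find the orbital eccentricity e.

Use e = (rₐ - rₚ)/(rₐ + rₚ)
rₚ = 15.13 Gm = 1.513 × 10^10 m
rₐ = 94.06 Gm = 9.406 × 10^10 m
rₐ − rₚ = 7.893 × 10^10 m
rₐ + rₚ = 1.0919 × 10^11 m
e = (rₐ − rₚ)/(rₐ + rₚ) = 0.722868

Final answer: e = 0.7229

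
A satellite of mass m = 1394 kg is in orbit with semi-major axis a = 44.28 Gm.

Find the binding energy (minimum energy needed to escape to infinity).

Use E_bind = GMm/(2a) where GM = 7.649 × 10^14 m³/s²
a = 44.28 Gm = 4.428 × 10^10 m
GM = 7.649 × 10^14 m³/s²
m = 1394 kg
GMm = 7.649 × 10^14 × 1394 = 1.06627 × 10^18 m³·kg/s²
2a = 8.856 × 10^10 m
E_bind = GMm/(2a) = 1.20401 × 10^7 J ≈ 12.04 MJ

Final answer: 12.04 MJ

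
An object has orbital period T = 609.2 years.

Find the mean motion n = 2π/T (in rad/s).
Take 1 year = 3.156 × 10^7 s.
T = 609.2 years = 1.92264 × 10^10 s
n = 2π / (1.92264 × 10^10 s) = 3.26801 × 10^-10 rad/s ≈ 3.268 × 10^-10 rad/s

Final answer: n = 3.268 × 10^-10 rad/s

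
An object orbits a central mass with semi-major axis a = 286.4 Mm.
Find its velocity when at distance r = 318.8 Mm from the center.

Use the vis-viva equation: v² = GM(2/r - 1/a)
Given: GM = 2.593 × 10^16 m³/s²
a = 286.4 Mm = 2.864 × 10^8 m
r = 318.8 Mm = 3.188 × 10^8 m
GM = 2.593 × 10^16 m³/s²
2/r − 1/a = 6.27353 × 10^-9 − 3.49162 × 10^-9 = 2.78191 × 10^-9 m⁻¹
v² = GM (2/r − 1/a) = 7.21348 × 10^7 m²/s²
v = 8493.22 m/s ≈ 8.493 km/s

Final answer: 8.493 km/s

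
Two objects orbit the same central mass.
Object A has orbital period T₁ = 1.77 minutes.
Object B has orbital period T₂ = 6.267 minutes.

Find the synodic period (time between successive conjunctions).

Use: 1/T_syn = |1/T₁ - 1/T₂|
T₁ = 1.77 minutes = 106.2 s
T₂ = 6.267 minutes = 376.02 s
1/T₁ = 0.0094162 s⁻¹
1/T₂ = 0.00265943 s⁻¹
|1/T₁ − 1/T₂| = 0.00675676 s⁻¹
T_syn = 1 / |1/T₁ − 1/T₂| = 148 s ≈ 2.467 minutes

Final answer: T_syn = 2.467 minutes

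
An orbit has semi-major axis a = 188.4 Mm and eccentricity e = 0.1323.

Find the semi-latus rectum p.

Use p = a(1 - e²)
a = 188.4 Mm = 1.884 × 10^8 m
e = 0.1323,  e² = 0.0175033,  1 − e² = 0.982497
p = a(1 − e²) = 1.884 × 10^8 m × 0.982497 = 1.85102 × 10^8 m ≈ 185.1 Mm

Final answer: p = 185.1 Mm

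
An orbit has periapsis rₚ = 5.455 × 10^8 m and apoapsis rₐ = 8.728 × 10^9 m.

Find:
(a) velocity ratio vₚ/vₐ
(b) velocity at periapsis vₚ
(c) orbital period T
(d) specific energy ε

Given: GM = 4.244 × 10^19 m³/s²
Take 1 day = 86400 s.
rₚ = 5.455 × 10^8 m
rₐ = 8.728 × 10^9 m
GM = 4.244 × 10^19 m³/s²
a = (rₚ + rₐ)/2 = 4.63675 × 10^9 m
e = (rₐ − rₚ)/(rₐ + rₚ) = (8.1825 × 10^9) / (9.2735 × 10^9) = 0.882353
(a) vₚ/vₐ = rₐ/rₚ (angular momentum) = (8.728 × 10^9) / (5.455 × 10^8) = 16 ≈ 16
(b) vₚ² = GM (2/rₚ − 1/a) = 4.244 × 10^19 × (3.66636 × 10^-9 − 2.15668 × 10^-10) = 1.46447 × 10^11 m²/s²;  vₚ = 382684 m/s ≈ 382.7 km/s
(c) a³ = 9.96876 × 10^28 m³;  T = 2π √(a³/GM) = 2π × 48465.5 s = 304518 s ≈ 3.525 days
(d) 2a = 9.2735 × 10^9 m;  ε = −GM/(2a) = -4.57648 × 10^9 J/kg ≈ -4.576 GJ/kg

Final answer:
(a) velocity ratio vₚ/vₐ = 16
(b) velocity at periapsis vₚ = 382.7 km/s
(c) orbital period T = 3.525 days
(d) specific energy ε = -4.576 GJ/kg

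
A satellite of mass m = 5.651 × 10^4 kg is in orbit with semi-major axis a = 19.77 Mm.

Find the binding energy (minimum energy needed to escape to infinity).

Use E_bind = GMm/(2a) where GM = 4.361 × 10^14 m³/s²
a = 19.77 Mm = 1.977 × 10^7 m
GM = 4.361 × 10^14 m³/s²
m = 5.651 × 10^4 kg
GMm = 4.361 × 10^14 × 56510 = 2.4644 × 10^19 m³·kg/s²
2a = 3.954 × 10^7 m
E_bind = GMm/(2a) = 6.23268 × 10^11 J ≈ 623.3 GJ

Final answer: 623.3 GJ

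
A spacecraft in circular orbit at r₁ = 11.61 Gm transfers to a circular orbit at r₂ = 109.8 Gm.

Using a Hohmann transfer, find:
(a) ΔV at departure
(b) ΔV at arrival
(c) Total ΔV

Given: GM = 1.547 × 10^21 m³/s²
r₁ = 11.61 Gm = 1.161 × 10^10 m
r₂ = 109.8 Gm = 1.098 × 10^11 m
GM = 1.547 × 10^21 m³/s²
Transfer ellipse: a_t = (r₁ + r₂)/2 = 6.0705 × 10^10 m
Circular speed at r₁: v₁ = √(GM/r₁) = 365030 m/s
Transfer speed at r₁ (periapsis): v₁ₜ = √(GM(2/r₁ − 1/a_t)) = 490928 m/s
(a) ΔV₁ = v₁ₜ − v₁ = 125898 m/s ≈ 125.9 km/s
Circular speed at r₂: v₂ = √(GM/r₂) = 118698 m/s
Transfer speed at r₂ (apoapsis): v₂ₜ = √(GM(2/r₂ − 1/a_t)) = 51909.6 m/s
(b) ΔV₂ = v₂ − v₂ₜ = 66788.5 m/s ≈ 66.79 km/s
(c) ΔV_total = ΔV₁ + ΔV₂ = 192686 m/s ≈ 192.7 km/s

Final answer:
(a) ΔV₁ = 125.9 km/s
(b) ΔV₂ = 66.79 km/s
(c) ΔV_total = 192.7 km/s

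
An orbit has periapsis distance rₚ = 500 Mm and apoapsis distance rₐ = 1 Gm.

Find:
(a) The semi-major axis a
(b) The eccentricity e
rₚ = 500 Mm = 5 × 10^8 m
rₐ = 1 Gm = 1 × 10^9 m
(a) a = (rₚ + rₐ)/2 = 7.5 × 10^8 m ≈ 750 Mm
(b) e = (rₐ − rₚ)/(rₐ + rₚ) = (5 × 10^8) / (1.5 × 10^9) = 0.333333

Final answer:
(a) a = 750 Mm
(b) e = 0.3333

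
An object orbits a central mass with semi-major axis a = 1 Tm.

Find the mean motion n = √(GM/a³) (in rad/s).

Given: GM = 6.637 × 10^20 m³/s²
a = 1 Tm = 1 × 10^12 m
GM = 6.637 × 10^20 m³/s²
a³ = 1 × 10^36 m³
GM/a³ = (6.637 × 10^20) / (1 × 10^36) = 6.637 × 10^-16 s⁻²
n = √(GM/a³) = 2.57624 × 10^-8 rad/s ≈ 2.576 × 10^-8 rad/s

Final answer: n = 2.576 × 10^-8 rad/s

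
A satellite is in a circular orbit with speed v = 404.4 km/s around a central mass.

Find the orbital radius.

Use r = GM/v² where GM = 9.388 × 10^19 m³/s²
v = 404.4 km/s = 404400 m/s
GM = 9.388 × 10^19 m³/s²
v² = 1.63539 × 10^11 m²/s²
r = GM/v² = (9.388 × 10^19) / (1.63539 × 10^11) = 5.74051 × 10^8 m ≈ 574.1 Mm

Final answer: 574.1 Mm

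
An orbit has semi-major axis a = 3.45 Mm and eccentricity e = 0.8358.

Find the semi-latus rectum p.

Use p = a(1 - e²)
a = 3.45 Mm = 3.45 × 10^6 m
e = 0.8358,  e² = 0.698562,  1 − e² = 0.301438
p = a(1 − e²) = 3.45 × 10^6 m × 0.301438 = 1.03996 × 10^6 m ≈ 1.04 Mm

Final answer: p = 1.04 Mm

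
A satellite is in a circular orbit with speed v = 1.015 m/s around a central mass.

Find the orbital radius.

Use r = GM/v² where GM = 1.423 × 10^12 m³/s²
v = 1.015 m/s
GM = 1.423 × 10^12 m³/s²
v² = 1.03022 m²/s²
r = GM/v² = (1.423 × 10^12) / 1.03022 = 1.38125 × 10^12 m ≈ 1.381 Tm

Final answer: 1.381 Tm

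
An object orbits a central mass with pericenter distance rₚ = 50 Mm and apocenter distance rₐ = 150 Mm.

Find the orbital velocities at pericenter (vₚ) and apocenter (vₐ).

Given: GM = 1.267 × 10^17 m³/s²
rₚ = 50 Mm = 5 × 10^7 m
rₐ = 150 Mm = 1.5 × 10^8 m
GM = 1.267 × 10^17 m³/s²
a = (rₚ + rₐ)/2 = 1 × 10^8 m
Vis-viva: v² = GM (2/r − 1/a)
vₚ² = 1.267 × 10^17 × (4 × 10^-8 − 1 × 10^-8) = 3.801 × 10^9 m²/s²
vₚ = 61652.3 m/s ≈ 61.65 km/s
vₐ² = 1.267 × 10^17 × (1.33333 × 10^-8 − 1 × 10^-8) = 4.22333 × 10^8 m²/s²
vₐ = 20550.8 m/s ≈ 20.55 km/s

Final answer: vₚ = 61.65 km/s, vₐ = 20.55 km/s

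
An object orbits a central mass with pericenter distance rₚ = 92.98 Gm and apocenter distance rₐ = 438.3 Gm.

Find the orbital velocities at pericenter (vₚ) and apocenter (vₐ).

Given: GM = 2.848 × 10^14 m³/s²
rₚ = 92.98 Gm = 9.298 × 10^10 m
rₐ = 438.3 Gm = 4.383 × 10^11 m
GM = 2.848 × 10^14 m³/s²
a = (rₚ + rₐ)/2 = 2.6564 × 10^11 m
Vis-viva: v² = GM (2/r − 1/a)
vₚ² = 2.848 × 10^14 × (2.151 × 10^-11 − 3.76449 × 10^-12) = 5053.92 m²/s²
vₚ = 71.0909 m/s ≈ 71.09 m/s
vₐ² = 2.848 × 10^14 × (4.56308 × 10^-12 − 3.76449 × 10^-12) = 227.439 m²/s²
vₐ = 15.0811 m/s ≈ 15.08 m/s

Final answer: vₚ = 71.09 m/s, vₐ = 15.08 m/s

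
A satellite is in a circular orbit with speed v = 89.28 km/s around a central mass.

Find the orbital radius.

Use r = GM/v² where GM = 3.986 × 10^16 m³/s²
v = 89.28 km/s = 89280 m/s
GM = 3.986 × 10^16 m³/s²
v² = 7.97092 × 10^9 m²/s²
r = GM/v² = (3.986 × 10^16) / (7.97092 × 10^9) = 5.00068 × 10^6 m ≈ 5.001 Mm

Final answer: 5.001 Mm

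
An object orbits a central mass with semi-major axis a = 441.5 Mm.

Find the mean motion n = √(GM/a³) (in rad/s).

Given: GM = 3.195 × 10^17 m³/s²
a = 441.5 Mm = 4.415 × 10^8 m
GM = 3.195 × 10^17 m³/s²
a³ = 8.60582 × 10^25 m³
GM/a³ = (3.195 × 10^17) / (8.60582 × 10^25) = 3.7126 × 10^-9 s⁻²
n = √(GM/a³) = 6.09311 × 10^-5 rad/s ≈ 6.093 × 10^-5 rad/s

Final answer: n = 6.093 × 10^-5 rad/s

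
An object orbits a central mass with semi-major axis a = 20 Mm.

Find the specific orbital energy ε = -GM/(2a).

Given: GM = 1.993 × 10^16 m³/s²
a = 20 Mm = 2 × 10^7 m
GM = 1.993 × 10^16 m³/s²
2a = 4 × 10^7 m
ε = −GM/(2a) = -4.9825 × 10^8 J/kg ≈ -498.2 MJ/kg

Final answer: -498.2 MJ/kg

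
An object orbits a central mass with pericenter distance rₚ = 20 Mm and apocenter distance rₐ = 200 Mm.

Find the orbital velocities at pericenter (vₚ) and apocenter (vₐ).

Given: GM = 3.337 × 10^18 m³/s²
rₚ = 20 Mm = 2 × 10^7 m
rₐ = 200 Mm = 2 × 10^8 m
GM = 3.337 × 10^18 m³/s²
a = (rₚ + rₐ)/2 = 1.1 × 10^8 m
Vis-viva: v² = GM (2/r − 1/a)
vₚ² = 3.337 × 10^18 × (1 × 10^-7 − 9.09091 × 10^-9) = 3.03364 × 10^11 m²/s²
vₚ = 550785 m/s ≈ 550.8 km/s
vₐ² = 3.337 × 10^18 × (1 × 10^-8 − 9.09091 × 10^-9) = 3.03364 × 10^9 m²/s²
vₐ = 55078.5 m/s ≈ 55.08 km/s

Final answer: vₚ = 550.8 km/s, vₐ = 55.08 km/s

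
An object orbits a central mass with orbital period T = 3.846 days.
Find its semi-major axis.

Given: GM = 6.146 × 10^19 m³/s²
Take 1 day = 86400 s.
T = 3.846 days = 332294 s
GM = 6.146 × 10^19 m³/s²
Kepler's third law: a³ = GM T² / (4π²)
T² = 1.1042 × 10^11 s²
a³ = (6.146 × 10^19) × (1.1042 × 10^11) / (4π²) = 1.71901 × 10^29 m³
a = (a³)^(1/3) = 5.56023 × 10^9 m ≈ 5.56 Gm

Final answer: 5.56 Gm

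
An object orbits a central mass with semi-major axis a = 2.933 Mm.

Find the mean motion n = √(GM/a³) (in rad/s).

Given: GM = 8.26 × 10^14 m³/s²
a = 2.933 Mm = 2.933 × 10^6 m
GM = 8.26 × 10^14 m³/s²
a³ = 2.52311 × 10^19 m³
GM/a³ = (8.26 × 10^14) / (2.52311 × 10^19) = 3.27374 × 10^-5 s⁻²
n = √(GM/a³) = 0.00572166 rad/s ≈ 0.005722 rad/s

Final answer: n = 0.005722 rad/s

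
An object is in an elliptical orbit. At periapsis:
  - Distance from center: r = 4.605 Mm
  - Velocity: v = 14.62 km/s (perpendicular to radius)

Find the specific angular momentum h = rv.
r = 4.605 Mm = 4.605 × 10^6 m
v = 14.62 km/s = 14620 m/s
h = rv = 4.605 × 10^6 × 14620 = 6.73251 × 10^10 m²/s ≈ 6.733 × 10^10 m²/s

Final answer: h = 6.733 × 10^10 m²/s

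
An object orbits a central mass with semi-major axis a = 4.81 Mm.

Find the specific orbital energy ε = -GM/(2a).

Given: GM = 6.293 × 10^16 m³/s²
a = 4.81 Mm = 4.81 × 10^6 m
GM = 6.293 × 10^16 m³/s²
2a = 9.62 × 10^6 m
ε = −GM/(2a) = -6.54158 × 10^9 J/kg ≈ -6.542 GJ/kg

Final answer: -6.542 GJ/kg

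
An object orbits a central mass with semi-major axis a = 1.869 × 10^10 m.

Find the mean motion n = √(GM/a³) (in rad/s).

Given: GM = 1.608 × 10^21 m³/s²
a = 1.869 × 10^10 m
GM = 1.608 × 10^21 m³/s²
a³ = 6.52872 × 10^30 m³
GM/a³ = (1.608 × 10^21) / (6.52872 × 10^30) = 2.46296 × 10^-10 s⁻²
n = √(GM/a³) = 1.56938 × 10^-5 rad/s ≈ 1.569 × 10^-5 rad/s

Final answer: n = 1.569 × 10^-5 rad/s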